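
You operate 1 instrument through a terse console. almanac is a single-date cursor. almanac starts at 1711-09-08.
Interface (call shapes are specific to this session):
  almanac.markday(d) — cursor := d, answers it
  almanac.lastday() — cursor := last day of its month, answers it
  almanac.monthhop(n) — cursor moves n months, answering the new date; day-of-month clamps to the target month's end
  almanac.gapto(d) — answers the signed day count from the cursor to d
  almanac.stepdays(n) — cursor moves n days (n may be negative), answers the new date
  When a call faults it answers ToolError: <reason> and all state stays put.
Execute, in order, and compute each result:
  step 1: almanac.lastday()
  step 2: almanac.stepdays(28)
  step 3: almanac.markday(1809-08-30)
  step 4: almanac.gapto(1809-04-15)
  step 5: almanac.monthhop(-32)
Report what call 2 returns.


Answer: 1711-10-28

Derivation:
Calling lastday(), yielding 1711-09-30.
Now I run stepdays on n→28, yielding 1711-10-28.
Next I call markday on d→1809-08-30, and get 1809-08-30.
I use gapto on d→1809-04-15, — result: -137.
Then monthhop on n→-32: 1806-12-30.


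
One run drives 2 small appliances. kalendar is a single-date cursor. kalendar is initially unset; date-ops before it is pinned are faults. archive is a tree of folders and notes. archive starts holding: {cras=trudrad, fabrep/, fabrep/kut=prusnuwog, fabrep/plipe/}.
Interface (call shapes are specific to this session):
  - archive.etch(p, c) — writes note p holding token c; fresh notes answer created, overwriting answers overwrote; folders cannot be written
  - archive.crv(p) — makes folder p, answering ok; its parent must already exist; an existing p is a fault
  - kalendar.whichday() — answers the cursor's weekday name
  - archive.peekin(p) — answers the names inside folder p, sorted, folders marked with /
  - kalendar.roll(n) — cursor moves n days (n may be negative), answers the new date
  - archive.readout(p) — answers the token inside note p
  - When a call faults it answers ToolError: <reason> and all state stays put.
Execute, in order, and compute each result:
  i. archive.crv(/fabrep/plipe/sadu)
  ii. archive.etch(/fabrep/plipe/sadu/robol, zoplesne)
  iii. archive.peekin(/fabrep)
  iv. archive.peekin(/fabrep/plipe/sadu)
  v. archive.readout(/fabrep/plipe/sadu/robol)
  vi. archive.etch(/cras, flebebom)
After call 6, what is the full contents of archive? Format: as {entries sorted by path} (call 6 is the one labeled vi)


→ archive.crv(p=/fabrep/plipe/sadu)
← ok
→ archive.etch(p=/fabrep/plipe/sadu/robol, c=zoplesne)
← created
→ archive.peekin(p=/fabrep)
← [kut, plipe/]
→ archive.peekin(p=/fabrep/plipe/sadu)
← [robol]
→ archive.readout(p=/fabrep/plipe/sadu/robol)
← zoplesne
→ archive.etch(p=/cras, c=flebebom)
← overwrote

Answer: {cras=flebebom, fabrep/, fabrep/kut=prusnuwog, fabrep/plipe/, fabrep/plipe/sadu/, fabrep/plipe/sadu/robol=zoplesne}


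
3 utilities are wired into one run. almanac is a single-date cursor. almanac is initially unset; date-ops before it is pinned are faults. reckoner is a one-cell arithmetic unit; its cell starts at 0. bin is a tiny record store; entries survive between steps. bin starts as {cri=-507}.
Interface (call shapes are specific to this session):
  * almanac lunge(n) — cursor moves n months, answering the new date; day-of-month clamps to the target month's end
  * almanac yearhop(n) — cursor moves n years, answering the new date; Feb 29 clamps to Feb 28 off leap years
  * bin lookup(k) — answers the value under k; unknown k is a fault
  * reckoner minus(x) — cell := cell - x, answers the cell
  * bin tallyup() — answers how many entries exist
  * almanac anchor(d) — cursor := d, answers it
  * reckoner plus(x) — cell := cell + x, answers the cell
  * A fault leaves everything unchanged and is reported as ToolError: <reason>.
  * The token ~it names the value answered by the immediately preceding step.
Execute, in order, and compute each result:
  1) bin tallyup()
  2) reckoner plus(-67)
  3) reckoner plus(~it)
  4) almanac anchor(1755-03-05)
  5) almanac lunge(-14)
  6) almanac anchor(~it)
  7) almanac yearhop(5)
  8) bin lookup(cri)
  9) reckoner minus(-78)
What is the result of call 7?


Answer: 1759-01-05

Derivation:
Do: bin tallyup[]
See: 1
Do: reckoner plus[x=-67]
See: -67
Do: reckoner plus[x=~it]
See: -134
Do: almanac anchor[d=1755-03-05]
See: 1755-03-05
Do: almanac lunge[n=-14]
See: 1754-01-05
Do: almanac anchor[d=~it]
See: 1754-01-05
Do: almanac yearhop[n=5]
See: 1759-01-05
Do: bin lookup[k=cri]
See: -507
Do: reckoner minus[x=-78]
See: -56


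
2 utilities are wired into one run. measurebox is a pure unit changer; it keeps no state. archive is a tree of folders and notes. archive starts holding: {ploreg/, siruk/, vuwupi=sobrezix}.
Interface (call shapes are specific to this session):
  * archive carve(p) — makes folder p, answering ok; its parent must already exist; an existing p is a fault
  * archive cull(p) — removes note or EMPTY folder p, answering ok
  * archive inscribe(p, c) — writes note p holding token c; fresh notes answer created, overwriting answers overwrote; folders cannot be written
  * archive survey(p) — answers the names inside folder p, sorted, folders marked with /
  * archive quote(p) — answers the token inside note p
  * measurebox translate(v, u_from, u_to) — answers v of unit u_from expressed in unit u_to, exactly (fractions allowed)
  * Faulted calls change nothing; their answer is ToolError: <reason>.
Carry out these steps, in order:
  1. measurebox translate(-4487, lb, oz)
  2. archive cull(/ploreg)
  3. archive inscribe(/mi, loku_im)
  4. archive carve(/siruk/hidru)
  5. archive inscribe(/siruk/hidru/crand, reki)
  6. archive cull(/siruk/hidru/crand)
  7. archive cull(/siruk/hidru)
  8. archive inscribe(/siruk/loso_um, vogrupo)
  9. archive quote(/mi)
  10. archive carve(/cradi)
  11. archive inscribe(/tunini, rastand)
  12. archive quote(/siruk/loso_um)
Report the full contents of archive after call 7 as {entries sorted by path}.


Answer: {mi=loku_im, siruk/, vuwupi=sobrezix}

Derivation:
Act: measurebox translate[v='-4487'; u_from='lb'; u_to='oz']
Obs: -71792
Act: archive cull[p='/ploreg']
Obs: ok
Act: archive inscribe[p='/mi'; c='loku_im']
Obs: created
Act: archive carve[p='/siruk/hidru']
Obs: ok
Act: archive inscribe[p='/siruk/hidru/crand'; c='reki']
Obs: created
Act: archive cull[p='/siruk/hidru/crand']
Obs: ok
Act: archive cull[p='/siruk/hidru']
Obs: ok
Act: archive inscribe[p='/siruk/loso_um'; c='vogrupo']
Obs: created
Act: archive quote[p='/mi']
Obs: loku_im
Act: archive carve[p='/cradi']
Obs: ok
Act: archive inscribe[p='/tunini'; c='rastand']
Obs: created
Act: archive quote[p='/siruk/loso_um']
Obs: vogrupo


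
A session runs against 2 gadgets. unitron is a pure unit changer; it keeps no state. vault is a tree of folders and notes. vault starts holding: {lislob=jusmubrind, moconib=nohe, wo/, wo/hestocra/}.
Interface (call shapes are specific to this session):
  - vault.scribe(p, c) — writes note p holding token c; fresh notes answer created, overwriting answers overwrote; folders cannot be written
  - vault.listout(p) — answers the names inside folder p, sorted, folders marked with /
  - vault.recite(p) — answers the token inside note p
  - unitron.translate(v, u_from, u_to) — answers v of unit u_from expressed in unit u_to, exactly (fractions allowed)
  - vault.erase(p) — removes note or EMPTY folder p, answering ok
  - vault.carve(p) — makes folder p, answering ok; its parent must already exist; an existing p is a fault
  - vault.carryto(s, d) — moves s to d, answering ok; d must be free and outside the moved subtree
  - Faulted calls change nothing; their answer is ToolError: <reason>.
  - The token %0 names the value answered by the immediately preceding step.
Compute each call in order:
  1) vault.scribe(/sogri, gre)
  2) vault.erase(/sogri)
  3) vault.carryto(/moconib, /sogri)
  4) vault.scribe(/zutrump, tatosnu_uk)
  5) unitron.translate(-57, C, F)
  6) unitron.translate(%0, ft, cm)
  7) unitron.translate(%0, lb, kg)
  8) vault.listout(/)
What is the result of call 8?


Answer: [lislob, sogri, wo/, zutrump]

Derivation:
! 1. scribe(p: /sogri, c: gre) => created
! 2. erase(p: /sogri) => ok
! 3. carryto(s: /moconib, d: /sogri) => ok
! 4. scribe(p: /zutrump, c: tatosnu_uk) => created
! 5. translate(v: -57, u_from: C, u_to: F) => -353/5
! 6. translate(v: %0, u_from: ft, u_to: cm) => -268986/125
! 7. translate(v: %0, u_from: lb, u_to: kg) => -6100499861841/6250000000
! 8. listout(p: /) => [lislob, sogri, wo/, zutrump]


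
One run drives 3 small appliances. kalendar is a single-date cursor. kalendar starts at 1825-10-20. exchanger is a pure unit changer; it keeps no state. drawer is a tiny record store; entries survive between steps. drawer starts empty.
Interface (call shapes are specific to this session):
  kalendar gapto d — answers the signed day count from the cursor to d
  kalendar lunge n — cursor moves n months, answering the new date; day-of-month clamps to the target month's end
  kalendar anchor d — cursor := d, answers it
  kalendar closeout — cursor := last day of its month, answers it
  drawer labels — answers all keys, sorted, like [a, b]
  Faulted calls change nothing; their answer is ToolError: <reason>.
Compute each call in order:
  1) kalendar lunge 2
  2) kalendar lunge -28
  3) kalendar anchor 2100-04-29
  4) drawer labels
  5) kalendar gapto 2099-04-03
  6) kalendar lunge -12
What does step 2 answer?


I try kalendar lunge with n: 2, — result: 1825-12-20.
Calling kalendar lunge with n: -28, and get 1823-08-20.
I call kalendar anchor with d: 2100-04-29, — result: 2100-04-29.
Calling drawer labels(), and see [].
Using kalendar gapto with d: 2099-04-03, → -391.
I invoke kalendar lunge with n: -12, → 2099-04-29.

Answer: 1823-08-20


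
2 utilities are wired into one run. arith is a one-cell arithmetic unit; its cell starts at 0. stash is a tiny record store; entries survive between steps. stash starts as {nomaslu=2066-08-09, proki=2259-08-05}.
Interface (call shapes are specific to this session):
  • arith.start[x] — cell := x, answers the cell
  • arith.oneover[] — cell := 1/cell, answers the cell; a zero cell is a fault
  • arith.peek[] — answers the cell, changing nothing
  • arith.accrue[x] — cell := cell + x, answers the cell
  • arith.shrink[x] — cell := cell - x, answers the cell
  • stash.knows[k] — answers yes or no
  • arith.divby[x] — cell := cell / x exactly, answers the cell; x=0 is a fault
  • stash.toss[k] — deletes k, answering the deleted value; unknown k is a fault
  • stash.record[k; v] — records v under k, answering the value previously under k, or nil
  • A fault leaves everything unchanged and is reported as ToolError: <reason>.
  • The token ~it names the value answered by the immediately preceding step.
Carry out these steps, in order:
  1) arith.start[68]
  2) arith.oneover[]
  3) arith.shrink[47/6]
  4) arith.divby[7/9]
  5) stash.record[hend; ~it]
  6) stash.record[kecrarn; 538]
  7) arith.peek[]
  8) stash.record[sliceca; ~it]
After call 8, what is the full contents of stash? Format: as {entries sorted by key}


Answer: {hend=-4785/476, kecrarn=538, nomaslu=2066-08-09, proki=2259-08-05, sliceca=-4785/476}

Derivation:
Using start passing x=68, and observe 68.
Then oneover, — result: 1/68.
Invoking shrink passing x=47/6, yielding -1595/204.
I try divby passing x=7/9, which returns -4785/476.
I use record passing k=hend, v=~it, giving nil.
I try record passing k=kecrarn, v=538, and observe nil.
Now I run peek(), yielding -4785/476.
I call record passing k=sliceca, v=~it, and observe nil.


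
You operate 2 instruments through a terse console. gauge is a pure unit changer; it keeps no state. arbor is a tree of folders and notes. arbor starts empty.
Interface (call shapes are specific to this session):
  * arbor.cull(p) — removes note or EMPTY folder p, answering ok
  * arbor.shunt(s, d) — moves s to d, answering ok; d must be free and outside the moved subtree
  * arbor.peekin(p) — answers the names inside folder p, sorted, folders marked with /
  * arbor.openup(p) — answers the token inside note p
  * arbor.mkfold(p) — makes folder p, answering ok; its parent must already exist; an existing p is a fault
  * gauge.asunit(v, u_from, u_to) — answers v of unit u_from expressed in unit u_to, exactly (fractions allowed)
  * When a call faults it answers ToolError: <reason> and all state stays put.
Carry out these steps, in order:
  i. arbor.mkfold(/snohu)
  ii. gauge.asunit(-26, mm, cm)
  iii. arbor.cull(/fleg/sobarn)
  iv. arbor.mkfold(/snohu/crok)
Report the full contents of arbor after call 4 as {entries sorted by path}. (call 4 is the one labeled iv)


Answer: {snohu/, snohu/crok/}

Derivation:
Using arbor.mkfold passing p='/snohu', and see ok.
I run gauge.asunit passing v='-26', u_from='mm', u_to='cm', yielding -13/5.
I use arbor.cull passing p='/fleg/sobarn', and get ToolError: not found.
Then arbor.mkfold passing p='/snohu/crok', which returns ok.


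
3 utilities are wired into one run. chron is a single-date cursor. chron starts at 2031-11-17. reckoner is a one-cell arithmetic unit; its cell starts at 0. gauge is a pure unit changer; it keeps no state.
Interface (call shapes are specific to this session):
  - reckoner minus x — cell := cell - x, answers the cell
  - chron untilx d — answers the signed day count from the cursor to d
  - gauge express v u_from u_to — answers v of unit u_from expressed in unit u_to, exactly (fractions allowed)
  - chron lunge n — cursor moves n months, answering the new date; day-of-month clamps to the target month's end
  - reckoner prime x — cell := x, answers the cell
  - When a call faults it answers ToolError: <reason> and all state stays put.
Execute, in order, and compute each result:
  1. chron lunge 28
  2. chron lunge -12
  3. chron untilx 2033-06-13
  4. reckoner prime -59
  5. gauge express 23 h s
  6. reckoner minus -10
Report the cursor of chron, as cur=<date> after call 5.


Answer: cur=2033-03-17

Derivation:
→ chron lunge(28)
← 2034-03-17
→ chron lunge(-12)
← 2033-03-17
→ chron untilx(2033-06-13)
← 88
→ reckoner prime(-59)
← -59
→ gauge express(23, h, s)
← 82800
→ reckoner minus(-10)
← -49


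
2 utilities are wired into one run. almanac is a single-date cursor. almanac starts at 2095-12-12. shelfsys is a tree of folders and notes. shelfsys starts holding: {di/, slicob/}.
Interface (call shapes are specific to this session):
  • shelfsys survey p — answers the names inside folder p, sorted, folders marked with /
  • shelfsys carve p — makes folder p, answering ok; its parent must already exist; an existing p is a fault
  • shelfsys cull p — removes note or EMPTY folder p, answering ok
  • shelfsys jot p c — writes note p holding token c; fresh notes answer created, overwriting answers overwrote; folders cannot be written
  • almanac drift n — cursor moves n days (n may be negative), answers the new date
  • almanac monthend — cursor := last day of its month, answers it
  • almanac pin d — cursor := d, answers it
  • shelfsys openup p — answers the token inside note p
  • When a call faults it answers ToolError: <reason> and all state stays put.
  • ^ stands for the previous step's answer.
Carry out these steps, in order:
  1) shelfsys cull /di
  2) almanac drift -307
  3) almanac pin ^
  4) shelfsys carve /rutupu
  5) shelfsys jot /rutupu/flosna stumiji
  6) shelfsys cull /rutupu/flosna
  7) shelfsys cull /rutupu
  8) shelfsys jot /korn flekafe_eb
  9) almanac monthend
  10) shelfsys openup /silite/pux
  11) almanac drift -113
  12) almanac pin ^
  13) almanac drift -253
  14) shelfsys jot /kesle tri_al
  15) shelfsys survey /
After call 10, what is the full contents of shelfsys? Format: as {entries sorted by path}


Answer: {korn=flekafe_eb, slicob/}

Derivation:
Invoking shelfsys cull(p=/di), → ok.
I call almanac drift(n=-307): 2095-02-08.
Calling almanac pin(d=^), → 2095-02-08.
Then shelfsys carve(p=/rutupu), and get ok.
Using shelfsys jot(p=/rutupu/flosna, c=stumiji), and get created.
I try shelfsys cull(p=/rutupu/flosna), — result: ok.
I invoke shelfsys cull(p=/rutupu), → ok.
I invoke shelfsys jot(p=/korn, c=flekafe_eb), which returns created.
Then almanac monthend(), and observe 2095-02-28.
Using shelfsys openup(p=/silite/pux), — result: ToolError: not found.
Now I run almanac drift(n=-113), — result: 2094-11-07.
I run almanac pin(d=^), and see 2094-11-07.
I invoke almanac drift(n=-253), → 2094-02-27.
Now I run shelfsys jot(p=/kesle, c=tri_al), — result: created.
Then shelfsys survey(p=/), — result: [kesle, korn, slicob/].


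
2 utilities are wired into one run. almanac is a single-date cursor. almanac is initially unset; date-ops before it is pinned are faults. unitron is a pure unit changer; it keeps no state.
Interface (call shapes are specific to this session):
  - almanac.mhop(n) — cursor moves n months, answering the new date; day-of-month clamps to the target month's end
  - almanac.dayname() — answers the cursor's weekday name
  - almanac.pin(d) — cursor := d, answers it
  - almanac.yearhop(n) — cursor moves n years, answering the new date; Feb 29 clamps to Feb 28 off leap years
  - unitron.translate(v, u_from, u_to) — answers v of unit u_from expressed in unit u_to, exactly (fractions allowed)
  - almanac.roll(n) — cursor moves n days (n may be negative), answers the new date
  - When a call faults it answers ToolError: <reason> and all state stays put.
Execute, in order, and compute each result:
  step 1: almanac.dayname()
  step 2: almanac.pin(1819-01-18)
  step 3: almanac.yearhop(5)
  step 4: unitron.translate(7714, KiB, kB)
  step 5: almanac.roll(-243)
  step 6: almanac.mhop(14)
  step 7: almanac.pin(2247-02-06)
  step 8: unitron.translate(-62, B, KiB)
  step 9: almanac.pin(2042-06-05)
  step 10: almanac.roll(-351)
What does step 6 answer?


[in] almanac.dayname
:: ToolError: no date set
[in] almanac.pin d=1819-01-18
:: 1819-01-18
[in] almanac.yearhop n=5
:: 1824-01-18
[in] unitron.translate v=7714 u_from=KiB u_to=kB
:: 987392/125
[in] almanac.roll n=-243
:: 1823-05-20
[in] almanac.mhop n=14
:: 1824-07-20
[in] almanac.pin d=2247-02-06
:: 2247-02-06
[in] unitron.translate v=-62 u_from=B u_to=KiB
:: -31/512
[in] almanac.pin d=2042-06-05
:: 2042-06-05
[in] almanac.roll n=-351
:: 2041-06-19

Answer: 1824-07-20


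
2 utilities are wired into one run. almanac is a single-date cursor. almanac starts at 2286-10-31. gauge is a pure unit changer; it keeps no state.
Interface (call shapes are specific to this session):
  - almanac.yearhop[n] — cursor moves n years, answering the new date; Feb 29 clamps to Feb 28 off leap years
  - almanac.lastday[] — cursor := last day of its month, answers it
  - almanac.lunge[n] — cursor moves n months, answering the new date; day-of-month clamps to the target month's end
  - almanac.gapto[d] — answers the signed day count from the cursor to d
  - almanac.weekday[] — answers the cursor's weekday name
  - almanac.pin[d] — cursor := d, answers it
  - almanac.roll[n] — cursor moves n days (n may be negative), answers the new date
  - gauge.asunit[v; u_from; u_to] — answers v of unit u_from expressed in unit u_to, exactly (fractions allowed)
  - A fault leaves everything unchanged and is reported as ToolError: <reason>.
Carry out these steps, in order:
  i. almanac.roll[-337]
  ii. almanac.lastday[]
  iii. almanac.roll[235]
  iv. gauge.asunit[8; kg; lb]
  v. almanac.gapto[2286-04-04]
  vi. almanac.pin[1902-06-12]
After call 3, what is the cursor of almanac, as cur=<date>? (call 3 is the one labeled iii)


Answer: cur=2286-07-23

Derivation:
·→ almanac.roll(n='-337')
·← 2285-11-28
·→ almanac.lastday()
·← 2285-11-30
·→ almanac.roll(n='235')
·← 2286-07-23
·→ gauge.asunit(v='8', u_from='kg', u_to='lb')
·← 800000000/45359237
·→ almanac.gapto(d='2286-04-04')
·← -110
·→ almanac.pin(d='1902-06-12')
·← 1902-06-12


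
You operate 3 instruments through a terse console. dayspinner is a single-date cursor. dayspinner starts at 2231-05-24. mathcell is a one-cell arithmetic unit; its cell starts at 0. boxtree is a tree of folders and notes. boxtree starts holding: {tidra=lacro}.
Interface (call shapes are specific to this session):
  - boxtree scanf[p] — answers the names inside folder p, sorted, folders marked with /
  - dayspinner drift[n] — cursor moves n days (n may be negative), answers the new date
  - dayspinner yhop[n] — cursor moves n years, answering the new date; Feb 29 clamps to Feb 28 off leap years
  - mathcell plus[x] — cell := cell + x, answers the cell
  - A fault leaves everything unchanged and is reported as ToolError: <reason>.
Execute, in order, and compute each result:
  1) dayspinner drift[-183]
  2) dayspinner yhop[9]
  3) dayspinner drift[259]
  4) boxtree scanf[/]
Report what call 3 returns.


Answer: 2240-08-07

Derivation:
CALL dayspinner drift[n=-183]
RET  2230-11-22
CALL dayspinner yhop[n=9]
RET  2239-11-22
CALL dayspinner drift[n=259]
RET  2240-08-07
CALL boxtree scanf[p=/]
RET  [tidra]


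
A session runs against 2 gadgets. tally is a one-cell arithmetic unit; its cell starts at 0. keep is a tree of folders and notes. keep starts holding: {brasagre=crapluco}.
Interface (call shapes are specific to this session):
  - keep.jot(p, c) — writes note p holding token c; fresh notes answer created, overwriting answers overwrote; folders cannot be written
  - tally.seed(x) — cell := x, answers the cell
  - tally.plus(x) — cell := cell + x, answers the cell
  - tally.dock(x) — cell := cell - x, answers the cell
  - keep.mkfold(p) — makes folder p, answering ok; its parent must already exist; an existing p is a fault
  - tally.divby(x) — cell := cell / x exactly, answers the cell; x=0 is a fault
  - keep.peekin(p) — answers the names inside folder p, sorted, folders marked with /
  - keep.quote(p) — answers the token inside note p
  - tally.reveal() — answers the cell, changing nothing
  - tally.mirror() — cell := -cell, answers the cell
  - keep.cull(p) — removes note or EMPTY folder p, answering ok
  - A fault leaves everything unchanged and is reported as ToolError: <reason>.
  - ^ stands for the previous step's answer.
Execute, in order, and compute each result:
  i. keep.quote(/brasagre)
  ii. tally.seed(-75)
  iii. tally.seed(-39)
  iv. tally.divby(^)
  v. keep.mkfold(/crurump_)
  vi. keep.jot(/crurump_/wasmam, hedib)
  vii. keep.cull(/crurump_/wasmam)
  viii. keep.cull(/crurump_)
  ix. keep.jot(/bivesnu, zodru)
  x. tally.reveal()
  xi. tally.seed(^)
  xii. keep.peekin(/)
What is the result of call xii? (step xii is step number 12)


Do: keep.quote[p: /brasagre]
See: crapluco
Do: tally.seed[x: -75]
See: -75
Do: tally.seed[x: -39]
See: -39
Do: tally.divby[x: ^]
See: 1
Do: keep.mkfold[p: /crurump_]
See: ok
Do: keep.jot[p: /crurump_/wasmam; c: hedib]
See: created
Do: keep.cull[p: /crurump_/wasmam]
See: ok
Do: keep.cull[p: /crurump_]
See: ok
Do: keep.jot[p: /bivesnu; c: zodru]
See: created
Do: tally.reveal[]
See: 1
Do: tally.seed[x: ^]
See: 1
Do: keep.peekin[p: /]
See: [bivesnu, brasagre]

Answer: [bivesnu, brasagre]


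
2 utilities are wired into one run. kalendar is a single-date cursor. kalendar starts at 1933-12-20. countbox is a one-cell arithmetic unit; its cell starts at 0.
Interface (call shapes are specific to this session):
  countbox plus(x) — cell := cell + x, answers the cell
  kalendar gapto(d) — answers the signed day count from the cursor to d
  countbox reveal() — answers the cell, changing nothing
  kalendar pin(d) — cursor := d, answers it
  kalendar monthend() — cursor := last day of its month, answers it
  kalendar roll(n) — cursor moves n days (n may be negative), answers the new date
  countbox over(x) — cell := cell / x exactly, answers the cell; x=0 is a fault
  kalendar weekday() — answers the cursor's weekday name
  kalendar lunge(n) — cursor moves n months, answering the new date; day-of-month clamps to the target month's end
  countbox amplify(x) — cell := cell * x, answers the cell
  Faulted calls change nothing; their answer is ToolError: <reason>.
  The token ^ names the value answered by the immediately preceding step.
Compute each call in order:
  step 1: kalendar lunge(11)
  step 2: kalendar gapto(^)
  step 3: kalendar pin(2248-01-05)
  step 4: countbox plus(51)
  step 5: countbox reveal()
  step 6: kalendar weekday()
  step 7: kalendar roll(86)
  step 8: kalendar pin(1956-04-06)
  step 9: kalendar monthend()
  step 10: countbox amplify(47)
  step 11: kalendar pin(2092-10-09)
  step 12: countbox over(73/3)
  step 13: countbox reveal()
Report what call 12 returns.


Answer: 7191/73

Derivation:
[in] kalendar lunge n: 11
:: 1934-11-20
[in] kalendar gapto d: ^
:: 0
[in] kalendar pin d: 2248-01-05
:: 2248-01-05
[in] countbox plus x: 51
:: 51
[in] countbox reveal
:: 51
[in] kalendar weekday
:: Wednesday
[in] kalendar roll n: 86
:: 2248-03-31
[in] kalendar pin d: 1956-04-06
:: 1956-04-06
[in] kalendar monthend
:: 1956-04-30
[in] countbox amplify x: 47
:: 2397
[in] kalendar pin d: 2092-10-09
:: 2092-10-09
[in] countbox over x: 73/3
:: 7191/73
[in] countbox reveal
:: 7191/73


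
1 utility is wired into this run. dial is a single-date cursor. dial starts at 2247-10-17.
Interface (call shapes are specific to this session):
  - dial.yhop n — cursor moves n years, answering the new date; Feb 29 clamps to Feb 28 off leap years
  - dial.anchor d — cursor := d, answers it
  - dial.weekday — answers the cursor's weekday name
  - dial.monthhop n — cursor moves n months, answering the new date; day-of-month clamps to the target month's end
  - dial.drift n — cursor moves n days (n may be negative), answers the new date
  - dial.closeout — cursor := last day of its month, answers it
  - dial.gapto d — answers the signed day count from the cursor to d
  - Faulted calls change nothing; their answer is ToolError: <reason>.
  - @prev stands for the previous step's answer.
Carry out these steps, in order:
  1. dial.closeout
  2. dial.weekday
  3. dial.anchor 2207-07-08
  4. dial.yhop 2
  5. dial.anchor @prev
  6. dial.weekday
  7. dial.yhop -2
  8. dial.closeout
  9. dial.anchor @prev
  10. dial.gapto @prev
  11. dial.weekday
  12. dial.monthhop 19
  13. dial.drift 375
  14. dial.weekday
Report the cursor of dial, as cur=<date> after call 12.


Answer: cur=2209-02-28

Derivation:
>> dial.closeout()
<< 2247-10-31
>> dial.weekday()
<< Sunday
>> dial.anchor(d='2207-07-08')
<< 2207-07-08
>> dial.yhop(n='2')
<< 2209-07-08
>> dial.anchor(d='@prev')
<< 2209-07-08
>> dial.weekday()
<< Saturday
>> dial.yhop(n='-2')
<< 2207-07-08
>> dial.closeout()
<< 2207-07-31
>> dial.anchor(d='@prev')
<< 2207-07-31
>> dial.gapto(d='@prev')
<< 0
>> dial.weekday()
<< Friday
>> dial.monthhop(n='19')
<< 2209-02-28
>> dial.drift(n='375')
<< 2210-03-10
>> dial.weekday()
<< Saturday


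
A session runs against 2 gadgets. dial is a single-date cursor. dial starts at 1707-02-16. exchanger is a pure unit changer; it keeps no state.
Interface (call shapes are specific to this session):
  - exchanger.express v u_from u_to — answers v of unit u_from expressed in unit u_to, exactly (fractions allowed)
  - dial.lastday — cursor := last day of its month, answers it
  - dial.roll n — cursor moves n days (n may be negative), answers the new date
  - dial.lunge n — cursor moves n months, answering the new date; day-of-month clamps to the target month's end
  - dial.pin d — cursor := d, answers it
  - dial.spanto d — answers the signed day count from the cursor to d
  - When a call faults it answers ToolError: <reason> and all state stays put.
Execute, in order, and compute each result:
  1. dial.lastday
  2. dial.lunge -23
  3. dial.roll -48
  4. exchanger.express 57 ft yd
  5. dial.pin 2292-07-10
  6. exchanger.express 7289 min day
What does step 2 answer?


==> dial.lastday()
<== 1707-02-28
==> dial.lunge(n=-23)
<== 1705-03-28
==> dial.roll(n=-48)
<== 1705-02-08
==> exchanger.express(v=57, u_from=ft, u_to=yd)
<== 19
==> dial.pin(d=2292-07-10)
<== 2292-07-10
==> exchanger.express(v=7289, u_from=min, u_to=day)
<== 7289/1440

Answer: 1705-03-28


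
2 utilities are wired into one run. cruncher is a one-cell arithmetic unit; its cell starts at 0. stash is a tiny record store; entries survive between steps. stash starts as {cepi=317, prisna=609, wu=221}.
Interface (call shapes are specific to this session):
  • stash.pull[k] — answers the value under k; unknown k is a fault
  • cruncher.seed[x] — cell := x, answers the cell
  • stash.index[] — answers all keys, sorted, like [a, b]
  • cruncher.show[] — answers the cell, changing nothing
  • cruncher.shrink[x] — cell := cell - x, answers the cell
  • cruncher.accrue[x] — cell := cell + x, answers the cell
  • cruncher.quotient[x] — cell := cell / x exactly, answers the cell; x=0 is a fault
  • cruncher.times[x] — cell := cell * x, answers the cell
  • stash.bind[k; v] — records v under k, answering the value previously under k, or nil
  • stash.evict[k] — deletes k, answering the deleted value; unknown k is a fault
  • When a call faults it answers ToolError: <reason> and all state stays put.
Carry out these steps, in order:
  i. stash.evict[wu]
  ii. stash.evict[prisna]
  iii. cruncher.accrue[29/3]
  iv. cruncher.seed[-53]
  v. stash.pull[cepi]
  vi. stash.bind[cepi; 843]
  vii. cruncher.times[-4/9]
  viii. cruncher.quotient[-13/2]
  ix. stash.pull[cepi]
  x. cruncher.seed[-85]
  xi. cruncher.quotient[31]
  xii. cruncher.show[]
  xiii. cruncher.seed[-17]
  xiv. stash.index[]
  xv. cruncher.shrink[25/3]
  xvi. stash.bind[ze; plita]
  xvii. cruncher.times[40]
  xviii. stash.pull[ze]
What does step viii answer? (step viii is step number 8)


Answer: -424/117

Derivation:
Act: evict[k→wu]
Obs: 221
Act: evict[k→prisna]
Obs: 609
Act: accrue[x→29/3]
Obs: 29/3
Act: seed[x→-53]
Obs: -53
Act: pull[k→cepi]
Obs: 317
Act: bind[k→cepi; v→843]
Obs: 317
Act: times[x→-4/9]
Obs: 212/9
Act: quotient[x→-13/2]
Obs: -424/117
Act: pull[k→cepi]
Obs: 843
Act: seed[x→-85]
Obs: -85
Act: quotient[x→31]
Obs: -85/31
Act: show[]
Obs: -85/31
Act: seed[x→-17]
Obs: -17
Act: index[]
Obs: [cepi]
Act: shrink[x→25/3]
Obs: -76/3
Act: bind[k→ze; v→plita]
Obs: nil
Act: times[x→40]
Obs: -3040/3
Act: pull[k→ze]
Obs: plita


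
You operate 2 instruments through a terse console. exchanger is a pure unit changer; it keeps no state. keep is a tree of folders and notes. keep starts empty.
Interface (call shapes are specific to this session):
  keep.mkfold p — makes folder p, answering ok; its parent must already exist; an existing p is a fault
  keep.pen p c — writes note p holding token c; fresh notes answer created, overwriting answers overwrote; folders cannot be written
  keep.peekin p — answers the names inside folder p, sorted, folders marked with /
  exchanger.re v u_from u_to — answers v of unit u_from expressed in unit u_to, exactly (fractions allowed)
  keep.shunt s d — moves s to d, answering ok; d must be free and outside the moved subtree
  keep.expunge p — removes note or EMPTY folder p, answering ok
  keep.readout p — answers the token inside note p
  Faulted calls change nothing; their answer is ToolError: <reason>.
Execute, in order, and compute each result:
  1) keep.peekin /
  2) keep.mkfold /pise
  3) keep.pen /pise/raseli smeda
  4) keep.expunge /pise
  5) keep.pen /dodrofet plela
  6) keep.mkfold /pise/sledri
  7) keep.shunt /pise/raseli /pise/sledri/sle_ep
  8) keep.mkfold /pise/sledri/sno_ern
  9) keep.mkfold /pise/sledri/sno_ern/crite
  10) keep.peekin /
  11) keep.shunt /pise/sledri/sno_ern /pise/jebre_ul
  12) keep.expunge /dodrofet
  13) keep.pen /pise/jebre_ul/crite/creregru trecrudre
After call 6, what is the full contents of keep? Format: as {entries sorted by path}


Answer: {dodrofet=plela, pise/, pise/raseli=smeda, pise/sledri/}

Derivation:
Do: keep.peekin[p: /]
See: []
Do: keep.mkfold[p: /pise]
See: ok
Do: keep.pen[p: /pise/raseli; c: smeda]
See: created
Do: keep.expunge[p: /pise]
See: ToolError: not empty
Do: keep.pen[p: /dodrofet; c: plela]
See: created
Do: keep.mkfold[p: /pise/sledri]
See: ok
Do: keep.shunt[s: /pise/raseli; d: /pise/sledri/sle_ep]
See: ok
Do: keep.mkfold[p: /pise/sledri/sno_ern]
See: ok
Do: keep.mkfold[p: /pise/sledri/sno_ern/crite]
See: ok
Do: keep.peekin[p: /]
See: [dodrofet, pise/]
Do: keep.shunt[s: /pise/sledri/sno_ern; d: /pise/jebre_ul]
See: ok
Do: keep.expunge[p: /dodrofet]
See: ok
Do: keep.pen[p: /pise/jebre_ul/crite/creregru; c: trecrudre]
See: created


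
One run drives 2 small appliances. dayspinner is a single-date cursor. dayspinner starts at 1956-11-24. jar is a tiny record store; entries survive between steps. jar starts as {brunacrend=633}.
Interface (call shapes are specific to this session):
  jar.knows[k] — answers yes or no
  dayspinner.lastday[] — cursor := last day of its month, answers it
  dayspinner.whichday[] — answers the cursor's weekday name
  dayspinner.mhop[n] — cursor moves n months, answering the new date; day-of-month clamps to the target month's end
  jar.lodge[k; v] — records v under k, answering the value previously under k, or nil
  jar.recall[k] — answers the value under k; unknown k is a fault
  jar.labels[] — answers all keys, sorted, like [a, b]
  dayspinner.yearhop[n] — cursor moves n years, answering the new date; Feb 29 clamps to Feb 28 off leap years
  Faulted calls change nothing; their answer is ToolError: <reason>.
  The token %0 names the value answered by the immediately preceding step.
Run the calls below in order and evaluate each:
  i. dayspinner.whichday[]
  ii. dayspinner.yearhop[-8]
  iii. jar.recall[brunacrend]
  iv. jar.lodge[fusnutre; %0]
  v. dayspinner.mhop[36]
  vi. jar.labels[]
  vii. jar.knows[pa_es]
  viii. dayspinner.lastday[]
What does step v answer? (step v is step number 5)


Answer: 1951-11-24

Derivation:
→ dayspinner.whichday()
← Saturday
→ dayspinner.yearhop(n=-8)
← 1948-11-24
→ jar.recall(k=brunacrend)
← 633
→ jar.lodge(k=fusnutre, v=%0)
← nil
→ dayspinner.mhop(n=36)
← 1951-11-24
→ jar.labels()
← [brunacrend, fusnutre]
→ jar.knows(k=pa_es)
← no
→ dayspinner.lastday()
← 1951-11-30


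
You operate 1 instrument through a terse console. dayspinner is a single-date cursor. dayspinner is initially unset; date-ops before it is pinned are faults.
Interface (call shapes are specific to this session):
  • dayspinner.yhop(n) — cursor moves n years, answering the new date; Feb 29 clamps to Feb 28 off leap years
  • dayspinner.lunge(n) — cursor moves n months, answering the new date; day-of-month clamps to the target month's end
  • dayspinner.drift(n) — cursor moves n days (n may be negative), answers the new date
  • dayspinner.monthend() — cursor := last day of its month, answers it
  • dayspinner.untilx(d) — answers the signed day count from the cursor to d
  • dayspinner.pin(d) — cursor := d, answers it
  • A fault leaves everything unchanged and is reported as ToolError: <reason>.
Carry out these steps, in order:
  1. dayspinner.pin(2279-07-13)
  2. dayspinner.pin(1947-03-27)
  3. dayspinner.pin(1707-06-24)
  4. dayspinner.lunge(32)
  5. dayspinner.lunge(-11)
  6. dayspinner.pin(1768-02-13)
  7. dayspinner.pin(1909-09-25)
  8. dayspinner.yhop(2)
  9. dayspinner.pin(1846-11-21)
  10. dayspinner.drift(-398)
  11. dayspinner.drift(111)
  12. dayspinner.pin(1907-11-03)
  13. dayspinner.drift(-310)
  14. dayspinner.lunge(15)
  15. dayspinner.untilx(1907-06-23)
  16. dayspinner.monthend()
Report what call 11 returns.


Answer: 1846-02-07

Derivation:
-- 1. dayspinner.pin(d=2279-07-13) == 2279-07-13
-- 2. dayspinner.pin(d=1947-03-27) == 1947-03-27
-- 3. dayspinner.pin(d=1707-06-24) == 1707-06-24
-- 4. dayspinner.lunge(n=32) == 1710-02-24
-- 5. dayspinner.lunge(n=-11) == 1709-03-24
-- 6. dayspinner.pin(d=1768-02-13) == 1768-02-13
-- 7. dayspinner.pin(d=1909-09-25) == 1909-09-25
-- 8. dayspinner.yhop(n=2) == 1911-09-25
-- 9. dayspinner.pin(d=1846-11-21) == 1846-11-21
-- 10. dayspinner.drift(n=-398) == 1845-10-19
-- 11. dayspinner.drift(n=111) == 1846-02-07
-- 12. dayspinner.pin(d=1907-11-03) == 1907-11-03
-- 13. dayspinner.drift(n=-310) == 1906-12-28
-- 14. dayspinner.lunge(n=15) == 1908-03-28
-- 15. dayspinner.untilx(d=1907-06-23) == -279
-- 16. dayspinner.monthend() == 1908-03-31


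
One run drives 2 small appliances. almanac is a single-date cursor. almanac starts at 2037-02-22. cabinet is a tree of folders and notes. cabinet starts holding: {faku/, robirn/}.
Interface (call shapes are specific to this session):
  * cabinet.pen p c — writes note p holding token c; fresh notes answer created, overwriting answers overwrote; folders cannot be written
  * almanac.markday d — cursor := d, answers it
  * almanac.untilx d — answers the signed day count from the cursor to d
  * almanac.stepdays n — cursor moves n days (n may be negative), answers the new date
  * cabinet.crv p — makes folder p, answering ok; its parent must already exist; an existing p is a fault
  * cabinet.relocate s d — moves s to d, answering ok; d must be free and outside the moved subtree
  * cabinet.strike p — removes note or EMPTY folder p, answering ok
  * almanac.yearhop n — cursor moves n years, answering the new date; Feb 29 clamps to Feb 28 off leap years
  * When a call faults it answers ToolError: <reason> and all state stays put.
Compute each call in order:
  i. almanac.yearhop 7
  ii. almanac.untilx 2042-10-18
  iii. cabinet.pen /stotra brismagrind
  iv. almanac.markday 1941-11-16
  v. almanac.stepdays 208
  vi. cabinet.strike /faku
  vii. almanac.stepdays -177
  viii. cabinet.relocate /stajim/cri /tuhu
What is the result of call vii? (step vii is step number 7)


·→ yearhop(n→7)
·← 2044-02-22
·→ untilx(d→2042-10-18)
·← -492
·→ pen(p→/stotra, c→brismagrind)
·← created
·→ markday(d→1941-11-16)
·← 1941-11-16
·→ stepdays(n→208)
·← 1942-06-12
·→ strike(p→/faku)
·← ok
·→ stepdays(n→-177)
·← 1941-12-17
·→ relocate(s→/stajim/cri, d→/tuhu)
·← ToolError: not found

Answer: 1941-12-17


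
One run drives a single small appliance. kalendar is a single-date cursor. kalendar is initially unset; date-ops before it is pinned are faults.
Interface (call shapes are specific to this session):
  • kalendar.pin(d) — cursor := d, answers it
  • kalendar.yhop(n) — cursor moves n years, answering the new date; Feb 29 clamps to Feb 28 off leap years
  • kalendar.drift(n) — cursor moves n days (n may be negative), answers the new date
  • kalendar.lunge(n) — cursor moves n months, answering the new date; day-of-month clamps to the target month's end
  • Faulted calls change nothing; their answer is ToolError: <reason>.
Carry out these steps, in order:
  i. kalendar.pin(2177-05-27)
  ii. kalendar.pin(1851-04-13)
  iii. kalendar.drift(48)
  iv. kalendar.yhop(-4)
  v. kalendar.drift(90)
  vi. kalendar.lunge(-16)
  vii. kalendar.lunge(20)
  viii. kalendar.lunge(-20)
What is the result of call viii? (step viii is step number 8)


Calling kalendar.pin on d: 2177-05-27, yielding 2177-05-27.
I try kalendar.pin on d: 1851-04-13, which returns 1851-04-13.
I use kalendar.drift on n: 48, — result: 1851-05-31.
Using kalendar.yhop on n: -4, yielding 1847-05-31.
I run kalendar.drift on n: 90, and see 1847-08-29.
I invoke kalendar.lunge on n: -16, which returns 1846-04-29.
I try kalendar.lunge on n: 20, giving 1847-12-29.
I call kalendar.lunge on n: -20, → 1846-04-29.

Answer: 1846-04-29


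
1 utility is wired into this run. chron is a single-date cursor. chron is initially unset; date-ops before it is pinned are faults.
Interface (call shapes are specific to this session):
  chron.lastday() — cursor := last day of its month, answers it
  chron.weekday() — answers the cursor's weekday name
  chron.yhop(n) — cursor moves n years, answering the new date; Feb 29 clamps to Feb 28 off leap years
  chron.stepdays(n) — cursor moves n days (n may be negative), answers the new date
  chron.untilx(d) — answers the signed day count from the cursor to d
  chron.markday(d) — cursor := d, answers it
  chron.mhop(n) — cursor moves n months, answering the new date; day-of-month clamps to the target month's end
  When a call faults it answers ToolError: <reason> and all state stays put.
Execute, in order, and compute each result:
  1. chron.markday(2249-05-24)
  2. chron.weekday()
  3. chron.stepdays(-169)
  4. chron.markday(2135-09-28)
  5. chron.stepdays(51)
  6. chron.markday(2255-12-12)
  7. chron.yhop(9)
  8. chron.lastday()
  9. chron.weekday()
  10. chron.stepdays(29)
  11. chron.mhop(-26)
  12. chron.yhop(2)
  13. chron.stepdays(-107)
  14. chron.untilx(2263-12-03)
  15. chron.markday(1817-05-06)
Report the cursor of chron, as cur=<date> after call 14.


Do: markday[2249-05-24]
See: 2249-05-24
Do: weekday[]
See: Thursday
Do: stepdays[-169]
See: 2248-12-06
Do: markday[2135-09-28]
See: 2135-09-28
Do: stepdays[51]
See: 2135-11-18
Do: markday[2255-12-12]
See: 2255-12-12
Do: yhop[9]
See: 2264-12-12
Do: lastday[]
See: 2264-12-31
Do: weekday[]
See: Saturday
Do: stepdays[29]
See: 2265-01-29
Do: mhop[-26]
See: 2262-11-29
Do: yhop[2]
See: 2264-11-29
Do: stepdays[-107]
See: 2264-08-14
Do: untilx[2263-12-03]
See: -255
Do: markday[1817-05-06]
See: 1817-05-06

Answer: cur=2264-08-14
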